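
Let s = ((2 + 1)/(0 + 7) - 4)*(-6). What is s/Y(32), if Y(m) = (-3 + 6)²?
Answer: 50/21 ≈ 2.3810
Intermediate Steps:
Y(m) = 9 (Y(m) = 3² = 9)
s = 150/7 (s = (3/7 - 4)*(-6) = -25/7*(-6) = 150/7 ≈ 21.429)
s/Y(32) = (150/7)/9 = (150/7)*(⅑) = 50/21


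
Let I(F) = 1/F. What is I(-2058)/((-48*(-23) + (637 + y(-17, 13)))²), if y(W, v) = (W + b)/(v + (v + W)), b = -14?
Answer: -27/167759272184 ≈ -1.6094e-10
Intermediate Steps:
y(W, v) = (-14 + W)/(W + 2*v) (y(W, v) = (W - 14)/(v + (v + W)) = (-14 + W)/(v + (W + v)) = (-14 + W)/(W + 2*v))
I(-2058)/((-48*(-23) + (637 + y(-17, 13)))²) = 1/((-2058)*((-48*(-23) + (637 + (-14 - 17)/(-17 + 2*13)))²)) = -1/(2058*(1104 + (637 - 31/(-17 + 26)))²) = -1/(2058*(1104 + (637 - 31/9))²) = -1/(2058*(1104 + 5702/9)²) = -1/(2058*((15638/9)²)) = -1/(2058*244547044/81) = -1/2058*81/244547044 = -27/167759272184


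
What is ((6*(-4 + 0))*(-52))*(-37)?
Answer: -46176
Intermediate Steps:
((6*(-4 + 0))*(-52))*(-37) = ((6*(-4))*(-52))*(-37) = -24*(-52)*(-37) = 1248*(-37) = -46176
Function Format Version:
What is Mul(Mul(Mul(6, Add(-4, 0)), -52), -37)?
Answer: -46176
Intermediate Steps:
Mul(Mul(Mul(6, Add(-4, 0)), -52), -37) = Mul(Mul(Mul(6, -4), -52), -37) = Mul(Mul(-24, -52), -37) = Mul(1248, -37) = -46176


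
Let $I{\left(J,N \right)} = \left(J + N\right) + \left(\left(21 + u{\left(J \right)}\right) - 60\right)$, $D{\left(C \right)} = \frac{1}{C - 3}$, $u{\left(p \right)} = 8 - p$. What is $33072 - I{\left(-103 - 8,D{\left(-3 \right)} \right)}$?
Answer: $\frac{198619}{6} \approx 33103.0$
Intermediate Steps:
$D{\left(C \right)} = \frac{1}{-3 + C}$
$I{\left(J,N \right)} = -31 + N$ ($I{\left(J,N \right)} = \left(J + N\right) + \left(\left(21 - \left(-8 + J\right)\right) - 60\right) = \left(J + N\right) - \left(31 + J\right) = -31 + N$)
$33072 - I{\left(-103 - 8,D{\left(-3 \right)} \right)} = 33072 - \left(-31 + \frac{1}{-3 - 3}\right) = 33072 - \left(-31 + \frac{1}{-6}\right) = 33072 - \left(-31 - \frac{1}{6}\right) = 33072 - - \frac{187}{6} = 33072 + \frac{187}{6} = \frac{198619}{6}$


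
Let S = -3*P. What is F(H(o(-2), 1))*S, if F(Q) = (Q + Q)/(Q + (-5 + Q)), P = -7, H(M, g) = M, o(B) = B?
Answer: 28/3 ≈ 9.3333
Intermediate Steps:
F(Q) = 2*Q/(-5 + 2*Q) (F(Q) = (2*Q)/(-5 + 2*Q) = 2*Q/(-5 + 2*Q))
S = 21 (S = -3*(-7) = 21)
F(H(o(-2), 1))*S = (2*(-2)/(-5 + 2*(-2)))*21 = (2*(-2)/(-5 - 4))*21 = (2*(-2)/(-9))*21 = (2*(-2)*(-⅑))*21 = (4/9)*21 = 28/3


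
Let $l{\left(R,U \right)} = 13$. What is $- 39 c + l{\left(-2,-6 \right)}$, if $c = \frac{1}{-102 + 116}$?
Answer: $\frac{143}{14} \approx 10.214$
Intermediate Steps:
$c = \frac{1}{14} \approx 0.071429$
$- 39 c + l{\left(-2,-6 \right)} = \left(-39\right) \frac{1}{14} + 13 = - \frac{39}{14} + 13 = \frac{143}{14}$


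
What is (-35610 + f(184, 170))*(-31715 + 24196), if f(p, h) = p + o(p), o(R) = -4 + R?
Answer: 265014674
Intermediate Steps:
f(p, h) = -4 + 2*p (f(p, h) = p + (-4 + p) = -4 + 2*p)
(-35610 + f(184, 170))*(-31715 + 24196) = (-35610 + (-4 + 2*184))*(-31715 + 24196) = (-35610 + (-4 + 368))*(-7519) = (-35610 + 364)*(-7519) = -35246*(-7519) = 265014674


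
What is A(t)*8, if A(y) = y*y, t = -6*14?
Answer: 56448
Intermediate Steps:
t = -84
A(y) = y**2
A(t)*8 = (-84)**2*8 = 7056*8 = 56448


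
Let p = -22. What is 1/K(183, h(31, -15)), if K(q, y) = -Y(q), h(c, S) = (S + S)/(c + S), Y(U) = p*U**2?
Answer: 1/736758 ≈ 1.3573e-6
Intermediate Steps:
Y(U) = -22*U**2
h(c, S) = 2*S/(S + c) (h(c, S) = (2*S)/(S + c) = 2*S/(S + c))
K(q, y) = 22*q**2 (K(q, y) = -(-22)*q**2 = 22*q**2)
1/K(183, h(31, -15)) = 1/(22*183**2) = 1/(22*33489) = 1/736758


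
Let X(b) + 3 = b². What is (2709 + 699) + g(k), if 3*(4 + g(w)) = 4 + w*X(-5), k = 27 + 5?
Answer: 3640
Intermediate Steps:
X(b) = -3 + b²
k = 32
g(w) = -8/3 + 22*w/3 (g(w) = -4 + (4 + w*(-3 + (-5)²))/3 = -4 + (4 + w*(-3 + 25))/3 = -4 + (4 + w*22)/3 = -4 + (4 + 22*w)/3 = -4 + (4/3 + 22*w/3) = -8/3 + 22*w/3)
(2709 + 699) + g(k) = (2709 + 699) + (-8/3 + (22/3)*32) = 3408 + (-8/3 + 704/3) = 3408 + 232 = 3640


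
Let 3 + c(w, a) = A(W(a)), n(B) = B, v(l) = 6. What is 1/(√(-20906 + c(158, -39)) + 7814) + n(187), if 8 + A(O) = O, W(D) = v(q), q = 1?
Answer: 11421875623/61079507 - I*√20911/61079507 ≈ 187.0 - 2.3675e-6*I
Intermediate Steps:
W(D) = 6
A(O) = -8 + O
c(w, a) = -5 (c(w, a) = -3 + (-8 + 6) = -3 - 2 = -5)
1/(√(-20906 + c(158, -39)) + 7814) + n(187) = 1/(√(-20906 - 5) + 7814) + 187 = 1/(√(-20911) + 7814) + 187 = 1/(I*√20911 + 7814) + 187 = 1/(7814 + I*√20911) + 187 = 187 + 1/(7814 + I*√20911)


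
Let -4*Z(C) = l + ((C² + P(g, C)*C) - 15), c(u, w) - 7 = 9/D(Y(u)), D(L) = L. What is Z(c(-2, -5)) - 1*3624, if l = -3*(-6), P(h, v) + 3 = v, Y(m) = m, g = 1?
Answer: -3626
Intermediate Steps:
P(h, v) = -3 + v
c(u, w) = 7 + 9/u
l = 18
Z(C) = -¾ - C²/4 - C*(-3 + C)/4 (Z(C) = -(18 + ((C² + (-3 + C)*C) - 15))/4 = -(18 + ((C² + C*(-3 + C)) - 15))/4 = -(18 + (-15 + C² + C*(-3 + C)))/4 = -(3 + C² + C*(-3 + C))/4 = -¾ - C²/4 - C*(-3 + C)/4)
Z(c(-2, -5)) - 1*3624 = (-¾ - (7 + 9/(-2))²/2 + 3*(7 + 9/(-2))/4) - 1*3624 = (-¾ - (7 + 9*(-½))²/2 + 3*(7 + 9*(-½))/4) - 3624 = (-¾ - (7 - 9/2)²/2 + 3*(7 - 9/2)/4) - 3624 = (-¾ - (5/2)²/2 + (¾)*(5/2)) - 3624 = (-¾ - ½*25/4 + 15/8) - 3624 = (-¾ - 25/8 + 15/8) - 3624 = -2 - 3624 = -3626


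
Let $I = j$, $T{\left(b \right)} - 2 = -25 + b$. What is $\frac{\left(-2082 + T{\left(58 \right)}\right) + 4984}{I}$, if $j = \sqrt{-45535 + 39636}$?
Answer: $- \frac{2937 i \sqrt{5899}}{5899} \approx - 38.24 i$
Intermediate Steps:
$T{\left(b \right)} = -23 + b$ ($T{\left(b \right)} = 2 + \left(-25 + b\right) = -23 + b$)
$j = i \sqrt{5899}$ ($j = \sqrt{-5899} = i \sqrt{5899} \approx 76.805 i$)
$I = i \sqrt{5899} \approx 76.805 i$
$\frac{\left(-2082 + T{\left(58 \right)}\right) + 4984}{I} = \frac{\left(-2082 + \left(-23 + 58\right)\right) + 4984}{i \sqrt{5899}} = \left(\left(-2082 + 35\right) + 4984\right) \left(- \frac{i \sqrt{5899}}{5899}\right) = \left(-2047 + 4984\right) \left(- \frac{i \sqrt{5899}}{5899}\right) = 2937 \left(- \frac{i \sqrt{5899}}{5899}\right) = - \frac{2937 i \sqrt{5899}}{5899}$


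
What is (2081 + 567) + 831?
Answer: 3479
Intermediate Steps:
(2081 + 567) + 831 = 2648 + 831 = 3479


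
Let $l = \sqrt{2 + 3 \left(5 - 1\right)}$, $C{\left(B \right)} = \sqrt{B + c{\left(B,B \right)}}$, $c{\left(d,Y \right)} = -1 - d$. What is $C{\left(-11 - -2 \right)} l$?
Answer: $i \sqrt{14} \approx 3.7417 i$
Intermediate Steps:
$C{\left(B \right)} = i$ ($C{\left(B \right)} = \sqrt{B - \left(1 + B\right)} = \sqrt{-1} = i$)
$l = \sqrt{14}$ ($l = \sqrt{2 + 3 \cdot 4} = \sqrt{2 + 12} = \sqrt{14} \approx 3.7417$)
$C{\left(-11 - -2 \right)} l = i \sqrt{14}$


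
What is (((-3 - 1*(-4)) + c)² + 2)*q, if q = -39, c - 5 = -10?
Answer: -702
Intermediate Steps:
c = -5 (c = 5 - 10 = -5)
(((-3 - 1*(-4)) + c)² + 2)*q = (((-3 - 1*(-4)) - 5)² + 2)*(-39) = (((-3 + 4) - 5)² + 2)*(-39) = ((1 - 5)² + 2)*(-39) = ((-4)² + 2)*(-39) = (16 + 2)*(-39) = 18*(-39) = -702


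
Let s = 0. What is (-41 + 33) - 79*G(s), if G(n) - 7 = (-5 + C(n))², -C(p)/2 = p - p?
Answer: -2536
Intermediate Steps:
C(p) = 0 (C(p) = -2*(p - p) = -2*0 = 0)
G(n) = 32 (G(n) = 7 + (-5 + 0)² = 7 + (-5)² = 7 + 25 = 32)
(-41 + 33) - 79*G(s) = (-41 + 33) - 79*32 = -8 - 2528 = -2536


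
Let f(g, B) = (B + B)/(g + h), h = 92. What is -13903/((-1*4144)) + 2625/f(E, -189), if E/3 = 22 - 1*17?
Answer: -27587873/37296 ≈ -739.70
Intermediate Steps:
E = 15 (E = 3*(22 - 1*17) = 3*(22 - 17) = 3*5 = 15)
f(g, B) = 2*B/(92 + g) (f(g, B) = (B + B)/(g + 92) = (2*B)/(92 + g) = 2*B/(92 + g))
-13903/((-1*4144)) + 2625/f(E, -189) = -13903/((-1*4144)) + 2625/((2*(-189)/(92 + 15))) = -13903/(-4144) + 2625/((2*(-189)/107)) = -13903*(-1/4144) + 2625/((2*(-189)*(1/107))) = 13903/4144 + 2625/(-378/107) = 13903/4144 + 2625*(-107/378) = 13903/4144 - 13375/18 = -27587873/37296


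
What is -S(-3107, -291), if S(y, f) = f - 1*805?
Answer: 1096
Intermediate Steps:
S(y, f) = -805 + f (S(y, f) = f - 805 = -805 + f)
-S(-3107, -291) = -(-805 - 291) = -1*(-1096) = 1096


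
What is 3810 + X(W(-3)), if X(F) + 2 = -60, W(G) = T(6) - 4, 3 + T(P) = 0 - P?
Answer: 3748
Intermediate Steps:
T(P) = -3 - P (T(P) = -3 + (0 - P) = -3 - P)
W(G) = -13 (W(G) = (-3 - 1*6) - 4 = (-3 - 6) - 4 = -9 - 4 = -13)
X(F) = -62 (X(F) = -2 - 60 = -62)
3810 + X(W(-3)) = 3810 - 62 = 3748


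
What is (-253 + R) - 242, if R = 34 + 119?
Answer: -342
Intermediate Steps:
R = 153
(-253 + R) - 242 = (-253 + 153) - 242 = -100 - 242 = -342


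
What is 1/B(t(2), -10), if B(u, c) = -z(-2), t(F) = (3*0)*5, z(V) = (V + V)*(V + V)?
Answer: -1/16 ≈ -0.062500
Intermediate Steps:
z(V) = 4*V² (z(V) = (2*V)*(2*V) = 4*V²)
t(F) = 0 (t(F) = 0*5 = 0)
B(u, c) = -16 (B(u, c) = -4*(-2)² = -4*4 = -1*16 = -16)
1/B(t(2), -10) = 1/(-16) = -1/16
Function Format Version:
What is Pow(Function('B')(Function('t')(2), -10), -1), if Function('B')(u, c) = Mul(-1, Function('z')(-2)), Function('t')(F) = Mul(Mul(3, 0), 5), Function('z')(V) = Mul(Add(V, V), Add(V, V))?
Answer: Rational(-1, 16) ≈ -0.062500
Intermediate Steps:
Function('z')(V) = Mul(4, Pow(V, 2)) (Function('z')(V) = Mul(Mul(2, V), Mul(2, V)) = Mul(4, Pow(V, 2)))
Function('t')(F) = 0 (Function('t')(F) = Mul(0, 5) = 0)
Function('B')(u, c) = -16 (Function('B')(u, c) = Mul(-1, Mul(4, Pow(-2, 2))) = Mul(-1, Mul(4, 4)) = Mul(-1, 16) = -16)
Pow(Function('B')(Function('t')(2), -10), -1) = Pow(-16, -1) = Rational(-1, 16)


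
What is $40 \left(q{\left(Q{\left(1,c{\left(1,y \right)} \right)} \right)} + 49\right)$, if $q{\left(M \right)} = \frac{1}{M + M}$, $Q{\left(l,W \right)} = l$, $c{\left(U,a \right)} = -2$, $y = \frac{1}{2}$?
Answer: $1980$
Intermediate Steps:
$y = \frac{1}{2} \approx 0.5$
$q{\left(M \right)} = \frac{1}{2 M}$
$40 \left(q{\left(Q{\left(1,c{\left(1,y \right)} \right)} \right)} + 49\right) = 40 \left(\frac{1}{2 \cdot 1} + 49\right) = 40 \left(\frac{1}{2} \cdot 1 + 49\right) = 40 \left(\frac{1}{2} + 49\right) = 40 \cdot \frac{99}{2} = 1980$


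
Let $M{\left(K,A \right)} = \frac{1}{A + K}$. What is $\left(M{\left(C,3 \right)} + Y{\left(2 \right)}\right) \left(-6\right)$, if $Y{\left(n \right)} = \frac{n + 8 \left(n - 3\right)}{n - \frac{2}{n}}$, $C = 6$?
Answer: $\frac{106}{3} \approx 35.333$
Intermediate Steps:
$Y{\left(n \right)} = \frac{-24 + 9 n}{n - \frac{2}{n}}$ ($Y{\left(n \right)} = \frac{n + 8 \left(-3 + n\right)}{n - \frac{2}{n}} = \frac{n + \left(-24 + 8 n\right)}{n - \frac{2}{n}} = \frac{-24 + 9 n}{n - \frac{2}{n}}$)
$\left(M{\left(C,3 \right)} + Y{\left(2 \right)}\right) \left(-6\right) = \left(\frac{1}{3 + 6} + 3 \cdot 2 \frac{1}{-2 + 2^{2}} \left(-8 + 3 \cdot 2\right)\right) \left(-6\right) = \left(\frac{1}{9} + 3 \cdot 2 \frac{1}{-2 + 4} \left(-8 + 6\right)\right) \left(-6\right) = \left(\frac{1}{9} + 3 \cdot 2 \cdot \frac{1}{2} \left(-2\right)\right) \left(-6\right) = \left(\frac{1}{9} - 6\right) \left(-6\right) = \left(- \frac{53}{9}\right) \left(-6\right) = \frac{106}{3}$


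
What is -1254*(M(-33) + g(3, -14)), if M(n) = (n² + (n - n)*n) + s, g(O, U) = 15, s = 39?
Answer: -1433322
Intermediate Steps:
M(n) = 39 + n² (M(n) = (n² + (n - n)*n) + 39 = (n² + 0*n) + 39 = (n² + 0) + 39 = n² + 39 = 39 + n²)
-1254*(M(-33) + g(3, -14)) = -1254*((39 + (-33)²) + 15) = -1254*((39 + 1089) + 15) = -1254*(1128 + 15) = -1254*1143 = -1433322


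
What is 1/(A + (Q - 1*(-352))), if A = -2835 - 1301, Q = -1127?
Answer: -1/4911 ≈ -0.00020362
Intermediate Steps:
A = -4136
1/(A + (Q - 1*(-352))) = 1/(-4136 + (-1127 - 1*(-352))) = 1/(-4136 + (-1127 + 352)) = 1/(-4136 - 775) = 1/(-4911) = -1/4911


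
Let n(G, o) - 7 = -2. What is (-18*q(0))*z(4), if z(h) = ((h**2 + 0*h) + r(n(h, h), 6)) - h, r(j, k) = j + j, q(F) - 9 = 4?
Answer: -5148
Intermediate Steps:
n(G, o) = 5 (n(G, o) = 7 - 2 = 5)
q(F) = 13 (q(F) = 9 + 4 = 13)
r(j, k) = 2*j
z(h) = 10 + h**2 - h (z(h) = ((h**2 + 0*h) + 2*5) - h = ((h**2 + 0) + 10) - h = (h**2 + 10) - h = (10 + h**2) - h = 10 + h**2 - h)
(-18*q(0))*z(4) = (-18*13)*(10 + 4**2 - 1*4) = -234*(10 + 16 - 4) = -234*22 = -5148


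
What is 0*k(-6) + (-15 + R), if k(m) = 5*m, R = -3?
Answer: -18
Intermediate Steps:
0*k(-6) + (-15 + R) = 0*(5*(-6)) + (-15 - 3) = 0*(-30) - 18 = 0 - 18 = -18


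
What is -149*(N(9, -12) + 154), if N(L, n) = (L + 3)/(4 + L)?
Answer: -300086/13 ≈ -23084.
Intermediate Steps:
N(L, n) = (3 + L)/(4 + L)
-149*(N(9, -12) + 154) = -149*((3 + 9)/(4 + 9) + 154) = -149*(12/13 + 154) = -149*2014/13 = -300086/13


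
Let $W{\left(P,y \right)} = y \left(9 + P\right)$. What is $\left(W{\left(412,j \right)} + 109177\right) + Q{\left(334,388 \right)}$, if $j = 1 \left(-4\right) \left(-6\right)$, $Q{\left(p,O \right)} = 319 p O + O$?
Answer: $41459517$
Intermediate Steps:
$Q{\left(p,O \right)} = O + 319 O p$ ($Q{\left(p,O \right)} = 319 O p + O = O + 319 O p$)
$j = 24$ ($j = \left(-4\right) \left(-6\right) = 24$)
$\left(W{\left(412,j \right)} + 109177\right) + Q{\left(334,388 \right)} = \left(24 \left(9 + 412\right) + 109177\right) + 388 \left(1 + 319 \cdot 334\right) = \left(24 \cdot 421 + 109177\right) + 388 \left(1 + 106546\right) = \left(10104 + 109177\right) + 388 \cdot 106547 = 119281 + 41340236 = 41459517$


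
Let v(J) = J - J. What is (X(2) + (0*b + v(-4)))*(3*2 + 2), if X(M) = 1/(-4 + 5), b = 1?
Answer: 8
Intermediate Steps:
X(M) = 1 (X(M) = 1/1 = 1)
v(J) = 0
(X(2) + (0*b + v(-4)))*(3*2 + 2) = (1 + (0*1 + 0))*(3*2 + 2) = (1 + (0 + 0))*(6 + 2) = (1 + 0)*8 = 1*8 = 8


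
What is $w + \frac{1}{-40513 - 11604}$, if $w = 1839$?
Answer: $\frac{95843162}{52117} \approx 1839.0$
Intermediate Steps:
$w + \frac{1}{-40513 - 11604} = 1839 + \frac{1}{-40513 - 11604} = 1839 + \frac{1}{-52117} = 1839 - \frac{1}{52117} = \frac{95843162}{52117}$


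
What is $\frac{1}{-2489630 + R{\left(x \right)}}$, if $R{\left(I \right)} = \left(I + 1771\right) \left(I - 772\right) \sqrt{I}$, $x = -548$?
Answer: $\frac{i}{110 \left(- 22633 i + 29352 \sqrt{137}\right)} \approx -1.7357 \cdot 10^{-9} + 2.6347 \cdot 10^{-8} i$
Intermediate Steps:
$R{\left(I \right)} = \sqrt{I} \left(-772 + I\right) \left(1771 + I\right)$ ($R{\left(I \right)} = \left(1771 + I\right) \left(-772 + I\right) \sqrt{I} = \left(-772 + I\right) \left(1771 + I\right) \sqrt{I} = \sqrt{I} \left(-772 + I\right) \left(1771 + I\right)$)
$\frac{1}{-2489630 + R{\left(x \right)}} = \frac{1}{-2489630 + \sqrt{-548} \left(-1367212 + \left(-548\right)^{2} + 999 \left(-548\right)\right)} = \frac{1}{-2489630 + 2 i \sqrt{137} \left(-1367212 + 300304 - 547452\right)} = \frac{1}{-2489630 + 2 i \sqrt{137} \left(-1614360\right)} = \frac{1}{-2489630 - 3228720 i \sqrt{137}}$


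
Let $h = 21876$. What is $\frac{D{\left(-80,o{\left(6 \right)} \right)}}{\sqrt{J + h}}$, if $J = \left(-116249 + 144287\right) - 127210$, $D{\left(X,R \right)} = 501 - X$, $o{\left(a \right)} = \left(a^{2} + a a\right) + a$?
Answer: $- \frac{581 i \sqrt{4831}}{19324} \approx - 2.0898 i$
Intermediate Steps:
$o{\left(a \right)} = a + 2 a^{2}$ ($o{\left(a \right)} = \left(a^{2} + a^{2}\right) + a = 2 a^{2} + a = a + 2 a^{2}$)
$J = -99172$ ($J = 28038 - 127210 = -99172$)
$\frac{D{\left(-80,o{\left(6 \right)} \right)}}{\sqrt{J + h}} = \frac{501 - -80}{\sqrt{-99172 + 21876}} = \frac{501 + 80}{\sqrt{-77296}} = \frac{581}{4 i \sqrt{4831}} = 581 \left(- \frac{i \sqrt{4831}}{19324}\right) = - \frac{581 i \sqrt{4831}}{19324}$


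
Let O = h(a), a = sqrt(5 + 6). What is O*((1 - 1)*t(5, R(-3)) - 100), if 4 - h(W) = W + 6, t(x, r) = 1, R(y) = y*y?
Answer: 200 + 100*sqrt(11) ≈ 531.66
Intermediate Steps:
R(y) = y**2
a = sqrt(11) ≈ 3.3166
h(W) = -2 - W (h(W) = 4 - (W + 6) = 4 - (6 + W) = 4 + (-6 - W) = -2 - W)
O = -2 - sqrt(11) ≈ -5.3166
O*((1 - 1)*t(5, R(-3)) - 100) = (-2 - sqrt(11))*((1 - 1)*1 - 100) = (-2 - sqrt(11))*(0*1 - 100) = (-2 - sqrt(11))*(0 - 100) = (-2 - sqrt(11))*(-100) = 200 + 100*sqrt(11)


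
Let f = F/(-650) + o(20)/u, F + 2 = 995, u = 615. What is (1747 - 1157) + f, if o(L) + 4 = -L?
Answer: 15681747/26650 ≈ 588.43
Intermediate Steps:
o(L) = -4 - L
F = 993 (F = -2 + 995 = 993)
f = -41753/26650 (f = 993/(-650) + (-4 - 1*20)/615 = 993*(-1/650) + (-4 - 20)*(1/615) = -993/650 - 24*1/615 = -993/650 - 8/205 = -41753/26650 ≈ -1.5667)
(1747 - 1157) + f = (1747 - 1157) - 41753/26650 = 590 - 41753/26650 = 15681747/26650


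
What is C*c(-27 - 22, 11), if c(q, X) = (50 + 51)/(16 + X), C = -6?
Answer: -202/9 ≈ -22.444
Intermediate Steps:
c(q, X) = 101/(16 + X)
C*c(-27 - 22, 11) = -606/(16 + 11) = -606/27 = -6*101/27 = -202/9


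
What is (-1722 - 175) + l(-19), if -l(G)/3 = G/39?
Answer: -24642/13 ≈ -1895.5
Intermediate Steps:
l(G) = -G/13 (l(G) = -3*G/39 = -G/13)
(-1722 - 175) + l(-19) = (-1722 - 175) - 1/13*(-19) = -1897 + 19/13 = -24642/13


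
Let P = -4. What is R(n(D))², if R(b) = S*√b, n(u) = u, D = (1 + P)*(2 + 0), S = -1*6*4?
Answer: -3456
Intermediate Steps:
S = -24 (S = -6*4 = -24)
D = -6 (D = (1 - 4)*(2 + 0) = -3*2 = -6)
R(b) = -24*√b
R(n(D))² = (-24*I*√6)² = -3456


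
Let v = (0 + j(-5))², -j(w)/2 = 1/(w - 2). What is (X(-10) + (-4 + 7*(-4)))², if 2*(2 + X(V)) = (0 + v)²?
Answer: 6662803876/5764801 ≈ 1155.8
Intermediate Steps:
j(w) = -2/(-2 + w) (j(w) = -2/(w - 2) = -2/(-2 + w))
v = 4/49 (v = (0 - 2/(-2 - 5))² = (0 - 2/(-7))² = (0 - 2*(-⅐))² = (0 + 2/7)² = (2/7)² = 4/49 ≈ 0.081633)
X(V) = -4794/2401 (X(V) = -2 + (0 + 4/49)²/2 = -2 + (4/49)²/2 = -2 + (½)*(16/2401) = -2 + 8/2401 = -4794/2401)
(X(-10) + (-4 + 7*(-4)))² = (-4794/2401 + (-4 + 7*(-4)))² = (-4794/2401 + (-4 - 28))² = (-4794/2401 - 32)² = (-81626/2401)² = 6662803876/5764801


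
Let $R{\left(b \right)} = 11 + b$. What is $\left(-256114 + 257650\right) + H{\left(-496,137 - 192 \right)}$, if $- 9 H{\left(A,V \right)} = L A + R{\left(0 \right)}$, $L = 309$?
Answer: $\frac{167077}{9} \approx 18564.0$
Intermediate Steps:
$H{\left(A,V \right)} = - \frac{11}{9} - \frac{103 A}{3}$ ($H{\left(A,V \right)} = - \frac{309 A + \left(11 + 0\right)}{9} = - \frac{309 A + 11}{9} = - \frac{11 + 309 A}{9} = - \frac{11}{9} - \frac{103 A}{3}$)
$\left(-256114 + 257650\right) + H{\left(-496,137 - 192 \right)} = \left(-256114 + 257650\right) - - \frac{153253}{9} = 1536 + \left(- \frac{11}{9} + \frac{51088}{3}\right) = 1536 + \frac{153253}{9} = \frac{167077}{9}$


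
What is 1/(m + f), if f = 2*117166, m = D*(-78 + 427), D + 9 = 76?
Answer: 1/257715 ≈ 3.8803e-6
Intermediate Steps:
D = 67 (D = -9 + 76 = 67)
m = 23383 (m = 67*(-78 + 427) = 67*349 = 23383)
f = 234332
1/(m + f) = 1/(23383 + 234332) = 1/257715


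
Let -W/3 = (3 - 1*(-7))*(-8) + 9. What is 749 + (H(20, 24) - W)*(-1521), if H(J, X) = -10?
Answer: 339932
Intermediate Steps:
W = 213 (W = -3*((3 - 1*(-7))*(-8) + 9) = -3*((3 + 7)*(-8) + 9) = -3*(10*(-8) + 9) = -3*(-80 + 9) = -3*(-71) = 213)
749 + (H(20, 24) - W)*(-1521) = 749 + (-10 - 1*213)*(-1521) = 749 + (-10 - 213)*(-1521) = 749 - 223*(-1521) = 749 + 339183 = 339932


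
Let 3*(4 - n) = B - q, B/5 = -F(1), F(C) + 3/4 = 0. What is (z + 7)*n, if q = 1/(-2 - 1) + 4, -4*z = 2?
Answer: 1859/72 ≈ 25.819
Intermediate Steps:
z = -1/2 (z = -1/4*2 = -1/2 ≈ -0.50000)
F(C) = -3/4 (F(C) = -3/4 + 0 = -3/4)
B = 15/4 (B = 5*(-1*(-3/4)) = 5*(3/4) = 15/4 ≈ 3.7500)
q = 11/3 (q = 1/(-3) + 4 = -1/3 + 4 = 11/3 ≈ 3.6667)
n = 143/36 (n = 4 - (15/4 - 1*11/3)/3 = 4 - (15/4 - 11/3)/3 = 4 - 1/3*1/12 = 4 - 1/36 = 143/36 ≈ 3.9722)
(z + 7)*n = (-1/2 + 7)*(143/36) = (13/2)*(143/36) = 1859/72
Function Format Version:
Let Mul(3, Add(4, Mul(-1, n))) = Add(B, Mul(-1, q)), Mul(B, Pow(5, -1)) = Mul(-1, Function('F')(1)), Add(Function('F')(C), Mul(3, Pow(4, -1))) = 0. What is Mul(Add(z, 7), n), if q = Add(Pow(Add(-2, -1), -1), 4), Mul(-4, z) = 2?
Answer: Rational(1859, 72) ≈ 25.819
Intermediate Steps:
z = Rational(-1, 2) (z = Mul(Rational(-1, 4), 2) = Rational(-1, 2) ≈ -0.50000)
Function('F')(C) = Rational(-3, 4) (Function('F')(C) = Add(Rational(-3, 4), 0) = Rational(-3, 4))
B = Rational(15, 4) (B = Mul(5, Mul(-1, Rational(-3, 4))) = Mul(5, Rational(3, 4)) = Rational(15, 4) ≈ 3.7500)
q = Rational(11, 3) (q = Add(Pow(-3, -1), 4) = Add(Rational(-1, 3), 4) = Rational(11, 3) ≈ 3.6667)
n = Rational(143, 36) (n = Add(4, Mul(Rational(-1, 3), Add(Rational(15, 4), Mul(-1, Rational(11, 3))))) = Add(4, Mul(Rational(-1, 3), Add(Rational(15, 4), Rational(-11, 3)))) = Add(4, Mul(Rational(-1, 3), Rational(1, 12))) = Add(4, Rational(-1, 36)) = Rational(143, 36) ≈ 3.9722)
Mul(Add(z, 7), n) = Mul(Add(Rational(-1, 2), 7), Rational(143, 36)) = Mul(Rational(13, 2), Rational(143, 36)) = Rational(1859, 72)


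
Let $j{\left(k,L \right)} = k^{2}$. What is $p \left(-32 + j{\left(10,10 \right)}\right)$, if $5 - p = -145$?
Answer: $10200$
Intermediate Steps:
$p = 150$ ($p = 5 - -145 = 5 + 145 = 150$)
$p \left(-32 + j{\left(10,10 \right)}\right) = 150 \left(-32 + 10^{2}\right) = 150 \left(-32 + 100\right) = 150 \cdot 68 = 10200$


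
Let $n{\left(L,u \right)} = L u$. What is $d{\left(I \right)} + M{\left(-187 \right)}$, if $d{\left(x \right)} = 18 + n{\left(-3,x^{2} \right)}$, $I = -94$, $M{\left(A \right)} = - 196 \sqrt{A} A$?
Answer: $-26490 + 36652 i \sqrt{187} \approx -26490.0 + 5.0121 \cdot 10^{5} i$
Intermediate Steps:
$M{\left(A \right)} = - 196 A^{\frac{3}{2}}$
$d{\left(x \right)} = 18 - 3 x^{2}$
$d{\left(I \right)} + M{\left(-187 \right)} = \left(18 - 3 \left(-94\right)^{2}\right) - 196 \left(-187\right)^{\frac{3}{2}} = \left(18 - 26508\right) - 196 \left(- 187 i \sqrt{187}\right) = \left(18 - 26508\right) + 36652 i \sqrt{187} = -26490 + 36652 i \sqrt{187}$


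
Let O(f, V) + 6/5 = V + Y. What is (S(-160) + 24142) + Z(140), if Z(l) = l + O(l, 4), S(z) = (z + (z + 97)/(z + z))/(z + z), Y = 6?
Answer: 2487429057/102400 ≈ 24291.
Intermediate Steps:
O(f, V) = 24/5 + V (O(f, V) = -6/5 + (V + 6) = -6/5 + (6 + V) = 24/5 + V)
S(z) = (z + (97 + z)/(2*z))/(2*z) (S(z) = (z + (97 + z)/((2*z)))/((2*z)) = (z + (97 + z)*(1/(2*z)))*(1/(2*z)) = (z + (97 + z)/(2*z))*(1/(2*z)) = (z + (97 + z)/(2*z))/(2*z))
Z(l) = 44/5 + l (Z(l) = l + (24/5 + 4) = l + 44/5 = 44/5 + l)
(S(-160) + 24142) + Z(140) = ((¼)*(97 - 160 + 2*(-160)²)/(-160)² + 24142) + (44/5 + 140) = ((¼)*(1/25600)*(97 - 160 + 2*25600) + 24142) + 744/5 = ((¼)*(1/25600)*(97 - 160 + 51200) + 24142) + 744/5 = ((¼)*(1/25600)*51137 + 24142) + 744/5 = (51137/102400 + 24142) + 744/5 = 2472191937/102400 + 744/5 = 2487429057/102400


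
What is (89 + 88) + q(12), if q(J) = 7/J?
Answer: 2131/12 ≈ 177.58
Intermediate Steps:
(89 + 88) + q(12) = (89 + 88) + 7/12 = 177 + 7*(1/12) = 177 + 7/12 = 2131/12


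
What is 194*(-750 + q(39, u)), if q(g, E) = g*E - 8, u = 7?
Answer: -94090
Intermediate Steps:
q(g, E) = -8 + E*g (q(g, E) = E*g - 8 = -8 + E*g)
194*(-750 + q(39, u)) = 194*(-750 + (-8 + 7*39)) = 194*(-750 + (-8 + 273)) = 194*(-750 + 265) = 194*(-485) = -94090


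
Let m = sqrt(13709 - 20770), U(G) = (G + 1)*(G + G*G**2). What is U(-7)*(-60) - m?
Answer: -126000 - I*sqrt(7061) ≈ -1.26e+5 - 84.03*I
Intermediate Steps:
U(G) = (1 + G)*(G + G**3)
m = I*sqrt(7061) (m = sqrt(-7061) = I*sqrt(7061) ≈ 84.03*I)
U(-7)*(-60) - m = -7*(1 - 7 + (-7)**2 + (-7)**3)*(-60) - I*sqrt(7061) = -7*(1 - 7 + 49 - 343)*(-60) - I*sqrt(7061) = -7*(-300)*(-60) - I*sqrt(7061) = 2100*(-60) - I*sqrt(7061) = -126000 - I*sqrt(7061)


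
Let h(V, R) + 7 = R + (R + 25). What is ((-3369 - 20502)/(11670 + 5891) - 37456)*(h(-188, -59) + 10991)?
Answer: -7163976590117/17561 ≈ -4.0795e+8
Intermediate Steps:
h(V, R) = 18 + 2*R (h(V, R) = -7 + (R + (R + 25)) = -7 + (R + (25 + R)) = -7 + (25 + 2*R) = 18 + 2*R)
((-3369 - 20502)/(11670 + 5891) - 37456)*(h(-188, -59) + 10991) = ((-3369 - 20502)/(11670 + 5891) - 37456)*((18 + 2*(-59)) + 10991) = (-23871/17561 - 37456)*((18 - 118) + 10991) = (-23871*1/17561 - 37456)*(-100 + 10991) = (-23871/17561 - 37456)*10891 = -657788687/17561*10891 = -7163976590117/17561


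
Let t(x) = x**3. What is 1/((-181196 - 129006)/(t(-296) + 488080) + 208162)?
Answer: 12723128/2648471925837 ≈ 4.8040e-6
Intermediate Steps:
1/((-181196 - 129006)/(t(-296) + 488080) + 208162) = 1/((-181196 - 129006)/((-296)**3 + 488080) + 208162) = 1/(-310202/(-25934336 + 488080) + 208162) = 1/(-310202/(-25446256) + 208162) = 1/(-310202*(-1/25446256) + 208162) = 1/(155101/12723128 + 208162) = 1/(2648471925837/12723128) = 12723128/2648471925837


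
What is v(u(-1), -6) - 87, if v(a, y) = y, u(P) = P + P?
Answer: -93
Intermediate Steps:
u(P) = 2*P
v(u(-1), -6) - 87 = -6 - 87 = -93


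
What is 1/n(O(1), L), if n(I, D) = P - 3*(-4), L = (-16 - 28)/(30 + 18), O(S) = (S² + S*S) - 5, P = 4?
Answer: 1/16 ≈ 0.062500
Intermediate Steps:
O(S) = -5 + 2*S² (O(S) = (S² + S²) - 5 = 2*S² - 5 = -5 + 2*S²)
L = -11/12 (L = -44/48 = -44*1/48 = -11/12 ≈ -0.91667)
n(I, D) = 16 (n(I, D) = 4 - 3*(-4) = 4 + 12 = 16)
1/n(O(1), L) = 1/16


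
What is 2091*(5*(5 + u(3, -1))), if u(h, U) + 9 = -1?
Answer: -52275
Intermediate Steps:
u(h, U) = -10 (u(h, U) = -9 - 1 = -10)
2091*(5*(5 + u(3, -1))) = 2091*(5*(5 - 10)) = 2091*(5*(-5)) = 2091*(-25) = -52275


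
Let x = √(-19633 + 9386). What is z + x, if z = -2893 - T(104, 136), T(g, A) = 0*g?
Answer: -2893 + I*√10247 ≈ -2893.0 + 101.23*I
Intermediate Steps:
T(g, A) = 0
x = I*√10247 (x = √(-10247) = I*√10247 ≈ 101.23*I)
z = -2893 (z = -2893 - 1*0 = -2893 + 0 = -2893)
z + x = -2893 + I*√10247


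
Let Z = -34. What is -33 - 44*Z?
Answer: 1463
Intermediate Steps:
-33 - 44*Z = -33 - 44*(-34) = -33 + 1496 = 1463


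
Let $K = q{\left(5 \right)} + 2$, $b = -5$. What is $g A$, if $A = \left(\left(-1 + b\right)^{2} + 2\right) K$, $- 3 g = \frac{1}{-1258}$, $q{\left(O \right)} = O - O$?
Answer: $\frac{38}{1887} \approx 0.020138$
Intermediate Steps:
$q{\left(O \right)} = 0$
$g = \frac{1}{3774}$ ($g = - \frac{1}{3 \left(-1258\right)} = \left(- \frac{1}{3}\right) \left(- \frac{1}{1258}\right) = \frac{1}{3774} \approx 0.00026497$)
$K = 2$ ($K = 0 + 2 = 2$)
$A = 76$ ($A = \left(\left(-1 - 5\right)^{2} + 2\right) 2 = \left(\left(-6\right)^{2} + 2\right) 2 = \left(36 + 2\right) 2 = 38 \cdot 2 = 76$)
$g A = \frac{1}{3774} \cdot 76 = \frac{38}{1887}$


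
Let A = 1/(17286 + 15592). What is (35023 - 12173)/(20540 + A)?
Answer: 751262300/675314121 ≈ 1.1125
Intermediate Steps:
A = 1/32878 ≈ 3.0415e-5
(35023 - 12173)/(20540 + A) = (35023 - 12173)/(20540 + 1/32878) = 22850/(675314121/32878) = 22850*(32878/675314121) = 751262300/675314121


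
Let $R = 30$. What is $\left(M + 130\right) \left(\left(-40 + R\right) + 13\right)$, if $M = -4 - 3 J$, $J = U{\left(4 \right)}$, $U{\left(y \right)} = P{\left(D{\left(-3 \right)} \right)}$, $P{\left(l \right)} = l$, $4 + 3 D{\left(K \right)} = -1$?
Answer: $393$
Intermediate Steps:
$D{\left(K \right)} = - \frac{5}{3}$ ($D{\left(K \right)} = - \frac{4}{3} + \frac{1}{3} \left(-1\right) = - \frac{4}{3} - \frac{1}{3} = - \frac{5}{3}$)
$U{\left(y \right)} = - \frac{5}{3}$
$J = - \frac{5}{3} \approx -1.6667$
$M = 1$ ($M = -4 - -5 = -4 + 5 = 1$)
$\left(M + 130\right) \left(\left(-40 + R\right) + 13\right) = \left(1 + 130\right) \left(\left(-40 + 30\right) + 13\right) = 131 \left(-10 + 13\right) = 131 \cdot 3 = 393$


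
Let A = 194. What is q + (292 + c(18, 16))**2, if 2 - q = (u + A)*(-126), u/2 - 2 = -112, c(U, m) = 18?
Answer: 92826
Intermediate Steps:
u = -220 (u = 4 + 2*(-112) = 4 - 224 = -220)
q = -3274 (q = 2 - (-220 + 194)*(-126) = 2 - (-26)*(-126) = 2 - 1*3276 = 2 - 3276 = -3274)
q + (292 + c(18, 16))**2 = -3274 + (292 + 18)**2 = -3274 + 310**2 = -3274 + 96100 = 92826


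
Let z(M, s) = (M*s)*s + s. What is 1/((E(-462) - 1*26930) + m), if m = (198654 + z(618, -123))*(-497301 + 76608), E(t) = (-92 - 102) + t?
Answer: -1/4016883226915 ≈ -2.4895e-13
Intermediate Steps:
z(M, s) = s + M*s² (z(M, s) = M*s² + s = s + M*s²)
E(t) = -194 + t
m = -4016883199329 (m = (198654 - 123*(1 + 618*(-123)))*(-497301 + 76608) = (198654 - 123*(1 - 76014))*(-420693) = (198654 - 123*(-76013))*(-420693) = (198654 + 9349599)*(-420693) = 9548253*(-420693) = -4016883199329)
1/((E(-462) - 1*26930) + m) = 1/(((-194 - 462) - 1*26930) - 4016883199329) = 1/((-656 - 26930) - 4016883199329) = 1/(-27586 - 4016883199329) = 1/(-4016883226915) = -1/4016883226915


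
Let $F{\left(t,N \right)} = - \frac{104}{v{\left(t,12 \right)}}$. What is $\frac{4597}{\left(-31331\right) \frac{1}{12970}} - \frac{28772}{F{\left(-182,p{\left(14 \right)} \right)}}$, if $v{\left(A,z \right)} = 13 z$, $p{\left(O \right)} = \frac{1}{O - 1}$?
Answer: $\frac{1292560208}{31331} \approx 41255.0$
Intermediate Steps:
$p{\left(O \right)} = \frac{1}{-1 + O}$
$F{\left(t,N \right)} = - \frac{2}{3}$ ($F{\left(t,N \right)} = - \frac{104}{13 \cdot 12} = - \frac{104}{156} = \left(-104\right) \frac{1}{156} = - \frac{2}{3}$)
$\frac{4597}{\left(-31331\right) \frac{1}{12970}} - \frac{28772}{F{\left(-182,p{\left(14 \right)} \right)}} = \frac{4597}{\left(-31331\right) \frac{1}{12970}} - \frac{28772}{- \frac{2}{3}} = \frac{4597}{\left(-31331\right) \frac{1}{12970}} - -43158 = \frac{4597}{- \frac{31331}{12970}} + 43158 = 4597 \left(- \frac{12970}{31331}\right) + 43158 = - \frac{59623090}{31331} + 43158 = \frac{1292560208}{31331}$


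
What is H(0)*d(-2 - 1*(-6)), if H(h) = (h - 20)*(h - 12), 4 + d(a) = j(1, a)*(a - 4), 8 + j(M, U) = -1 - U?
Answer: -960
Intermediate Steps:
j(M, U) = -9 - U (j(M, U) = -8 + (-1 - U) = -9 - U)
d(a) = -4 + (-9 - a)*(-4 + a) (d(a) = -4 + (-9 - a)*(a - 4) = -4 + (-9 - a)*(-4 + a))
H(h) = (-20 + h)*(-12 + h)
H(0)*d(-2 - 1*(-6)) = (240 + 0² - 32*0)*(32 - (-2 - 1*(-6))² - 5*(-2 - 1*(-6))) = (240 + 0 + 0)*(32 - (-2 + 6)² - 5*(-2 + 6)) = 240*(32 - 1*4² - 5*4) = 240*(32 - 1*16 - 20) = 240*(32 - 16 - 20) = 240*(-4) = -960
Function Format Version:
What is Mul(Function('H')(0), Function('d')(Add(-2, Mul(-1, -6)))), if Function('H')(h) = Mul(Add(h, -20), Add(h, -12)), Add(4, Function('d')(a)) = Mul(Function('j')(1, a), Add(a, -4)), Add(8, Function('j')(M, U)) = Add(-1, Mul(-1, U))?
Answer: -960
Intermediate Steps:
Function('j')(M, U) = Add(-9, Mul(-1, U)) (Function('j')(M, U) = Add(-8, Add(-1, Mul(-1, U))) = Add(-9, Mul(-1, U)))
Function('d')(a) = Add(-4, Mul(Add(-9, Mul(-1, a)), Add(-4, a))) (Function('d')(a) = Add(-4, Mul(Add(-9, Mul(-1, a)), Add(a, -4))) = Add(-4, Mul(Add(-9, Mul(-1, a)), Add(-4, a))))
Function('H')(h) = Mul(Add(-20, h), Add(-12, h))
Mul(Function('H')(0), Function('d')(Add(-2, Mul(-1, -6)))) = Mul(Add(240, Pow(0, 2), Mul(-32, 0)), Add(32, Mul(-1, Pow(Add(-2, Mul(-1, -6)), 2)), Mul(-5, Add(-2, Mul(-1, -6))))) = Mul(Add(240, 0, 0), Add(32, Mul(-1, Pow(Add(-2, 6), 2)), Mul(-5, Add(-2, 6)))) = Mul(240, Add(32, Mul(-1, Pow(4, 2)), Mul(-5, 4))) = Mul(240, Add(32, Mul(-1, 16), -20)) = Mul(240, Add(32, -16, -20)) = Mul(240, -4) = -960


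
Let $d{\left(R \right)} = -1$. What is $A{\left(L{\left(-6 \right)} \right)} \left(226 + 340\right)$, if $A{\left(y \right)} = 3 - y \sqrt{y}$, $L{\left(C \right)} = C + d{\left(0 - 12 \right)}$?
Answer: $1698 + 3962 i \sqrt{7} \approx 1698.0 + 10482.0 i$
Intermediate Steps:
$L{\left(C \right)} = -1 + C$ ($L{\left(C \right)} = C - 1 = -1 + C$)
$A{\left(y \right)} = 3 - y^{\frac{3}{2}}$
$A{\left(L{\left(-6 \right)} \right)} \left(226 + 340\right) = \left(3 - \left(-1 - 6\right)^{\frac{3}{2}}\right) \left(226 + 340\right) = \left(3 - \left(-7\right)^{\frac{3}{2}}\right) 566 = \left(3 - - 7 i \sqrt{7}\right) 566 = \left(3 + 7 i \sqrt{7}\right) 566 = 1698 + 3962 i \sqrt{7}$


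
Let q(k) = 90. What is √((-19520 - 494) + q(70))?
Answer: 2*I*√4981 ≈ 141.15*I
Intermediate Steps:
√((-19520 - 494) + q(70)) = √((-19520 - 494) + 90) = √(-20014 + 90) = √(-19924) = 2*I*√4981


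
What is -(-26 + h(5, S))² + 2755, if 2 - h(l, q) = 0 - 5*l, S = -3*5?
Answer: 2754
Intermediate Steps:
S = -15
h(l, q) = 2 + 5*l (h(l, q) = 2 - (0 - 5*l) = 2 - (-5)*l = 2 + 5*l)
-(-26 + h(5, S))² + 2755 = -(-26 + (2 + 5*5))² + 2755 = -(-26 + (2 + 25))² + 2755 = -(-26 + 27)² + 2755 = -1*1² + 2755 = -1*1 + 2755 = -1 + 2755 = 2754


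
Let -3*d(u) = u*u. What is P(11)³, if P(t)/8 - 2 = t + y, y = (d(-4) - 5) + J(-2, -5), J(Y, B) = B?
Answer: -175616/27 ≈ -6504.3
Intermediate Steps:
d(u) = -u²/3 (d(u) = -u*u/3 = -u²/3)
y = -46/3 (y = (-⅓*(-4)² - 5) - 5 = (-⅓*16 - 5) - 5 = (-16/3 - 5) - 5 = -31/3 - 5 = -46/3 ≈ -15.333)
P(t) = -320/3 + 8*t (P(t) = 16 + 8*(t - 46/3) = 16 + 8*(-46/3 + t) = 16 + (-368/3 + 8*t) = -320/3 + 8*t)
P(11)³ = (-320/3 + 8*11)³ = (-320/3 + 88)³ = (-56/3)³ = -175616/27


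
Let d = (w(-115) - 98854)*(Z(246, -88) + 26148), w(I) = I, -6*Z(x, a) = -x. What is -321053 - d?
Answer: 2591578088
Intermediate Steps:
Z(x, a) = x/6 (Z(x, a) = -(-1)*x/6 = x/6)
d = -2591899141 (d = (-115 - 98854)*((1/6)*246 + 26148) = -98969*(41 + 26148) = -98969*26189 = -2591899141)
-321053 - d = -321053 - 1*(-2591899141) = -321053 + 2591899141 = 2591578088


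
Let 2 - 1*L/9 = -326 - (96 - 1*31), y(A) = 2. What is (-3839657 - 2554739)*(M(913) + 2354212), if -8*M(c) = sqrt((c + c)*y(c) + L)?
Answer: -15053763795952 + 1598599*sqrt(7189)/2 ≈ -1.5054e+13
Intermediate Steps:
L = 3537 (L = 18 - 9*(-326 - (96 - 1*31)) = 18 - 9*(-326 - (96 - 31)) = 18 - 9*(-326 - 1*65) = 18 - 9*(-326 - 65) = 18 - 9*(-391) = 18 + 3519 = 3537)
M(c) = -sqrt(3537 + 4*c)/8 (M(c) = -sqrt((c + c)*2 + 3537)/8 = -sqrt((2*c)*2 + 3537)/8 = -sqrt(4*c + 3537)/8 = -sqrt(3537 + 4*c)/8)
(-3839657 - 2554739)*(M(913) + 2354212) = (-3839657 - 2554739)*(-sqrt(3537 + 4*913)/8 + 2354212) = -6394396*(-sqrt(3537 + 3652)/8 + 2354212) = -6394396*(-sqrt(7189)/8 + 2354212) = -6394396*(2354212 - sqrt(7189)/8) = -15053763795952 + 1598599*sqrt(7189)/2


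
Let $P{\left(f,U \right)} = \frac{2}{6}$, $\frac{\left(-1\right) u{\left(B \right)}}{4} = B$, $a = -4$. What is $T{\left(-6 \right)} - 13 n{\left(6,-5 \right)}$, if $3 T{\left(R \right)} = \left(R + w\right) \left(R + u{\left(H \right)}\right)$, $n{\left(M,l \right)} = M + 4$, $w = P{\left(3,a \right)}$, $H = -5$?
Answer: $- \frac{1408}{9} \approx -156.44$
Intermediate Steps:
$u{\left(B \right)} = - 4 B$
$P{\left(f,U \right)} = \frac{1}{3}$ ($P{\left(f,U \right)} = 2 \cdot \frac{1}{6} = \frac{1}{3}$)
$w = \frac{1}{3} \approx 0.33333$
$n{\left(M,l \right)} = 4 + M$
$T{\left(R \right)} = \frac{\left(20 + R\right) \left(\frac{1}{3} + R\right)}{3}$ ($T{\left(R \right)} = \frac{\left(R + \frac{1}{3}\right) \left(R - -20\right)}{3} = \frac{\left(\frac{1}{3} + R\right) \left(R + 20\right)}{3} = \frac{\left(\frac{1}{3} + R\right) \left(20 + R\right)}{3} = \frac{\left(20 + R\right) \left(\frac{1}{3} + R\right)}{3}$)
$T{\left(-6 \right)} - 13 n{\left(6,-5 \right)} = \left(\frac{20}{9} + \frac{\left(-6\right)^{2}}{3} + \frac{61}{9} \left(-6\right)\right) - 13 \left(4 + 6\right) = \left(\frac{20}{9} + \frac{1}{3} \cdot 36 - \frac{122}{3}\right) - 130 = \left(\frac{20}{9} + 12 - \frac{122}{3}\right) - 130 = - \frac{238}{9} - 130 = - \frac{1408}{9}$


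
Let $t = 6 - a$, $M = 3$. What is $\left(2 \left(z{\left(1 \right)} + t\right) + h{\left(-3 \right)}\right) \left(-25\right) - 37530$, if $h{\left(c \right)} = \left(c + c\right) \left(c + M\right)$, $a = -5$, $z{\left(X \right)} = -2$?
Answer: $-37980$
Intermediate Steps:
$t = 11$ ($t = 6 - -5 = 6 + 5 = 11$)
$h{\left(c \right)} = 2 c \left(3 + c\right)$ ($h{\left(c \right)} = \left(c + c\right) \left(c + 3\right) = 2 c \left(3 + c\right)$)
$\left(2 \left(z{\left(1 \right)} + t\right) + h{\left(-3 \right)}\right) \left(-25\right) - 37530 = \left(2 \left(-2 + 11\right) + 2 \left(-3\right) \left(3 - 3\right)\right) \left(-25\right) - 37530 = \left(2 \cdot 9 + 2 \left(-3\right) 0\right) \left(-25\right) - 37530 = \left(18 + 0\right) \left(-25\right) - 37530 = 18 \left(-25\right) - 37530 = -450 - 37530 = -37980$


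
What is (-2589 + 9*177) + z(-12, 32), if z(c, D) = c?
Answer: -1008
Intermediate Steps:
(-2589 + 9*177) + z(-12, 32) = (-2589 + 9*177) - 12 = (-2589 + 1593) - 12 = -996 - 12 = -1008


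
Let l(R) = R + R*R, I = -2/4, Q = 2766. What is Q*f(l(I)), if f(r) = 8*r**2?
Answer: 1383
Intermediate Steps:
I = -1/2 (I = -2*1/4 = -1/2 ≈ -0.50000)
l(R) = R + R**2
Q*f(l(I)) = 2766*(8*(-(1 - 1/2)/2)**2) = 2766*(8*(-1/2*1/2)**2) = 2766*(8*(-1/4)**2) = 2766*(8*(1/16)) = 2766*(1/2) = 1383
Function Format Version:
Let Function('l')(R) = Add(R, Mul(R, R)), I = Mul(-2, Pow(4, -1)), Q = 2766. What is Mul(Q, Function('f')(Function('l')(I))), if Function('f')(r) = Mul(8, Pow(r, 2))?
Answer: 1383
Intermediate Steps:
I = Rational(-1, 2) (I = Mul(-2, Rational(1, 4)) = Rational(-1, 2) ≈ -0.50000)
Function('l')(R) = Add(R, Pow(R, 2))
Mul(Q, Function('f')(Function('l')(I))) = Mul(2766, Mul(8, Pow(Mul(Rational(-1, 2), Add(1, Rational(-1, 2))), 2))) = Mul(2766, Mul(8, Pow(Mul(Rational(-1, 2), Rational(1, 2)), 2))) = Mul(2766, Mul(8, Pow(Rational(-1, 4), 2))) = Mul(2766, Mul(8, Rational(1, 16))) = Mul(2766, Rational(1, 2)) = 1383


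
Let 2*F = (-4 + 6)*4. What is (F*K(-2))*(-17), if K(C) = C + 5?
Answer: -204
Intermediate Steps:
F = 4 (F = ((-4 + 6)*4)/2 = (2*4)/2 = (½)*8 = 4)
K(C) = 5 + C
(F*K(-2))*(-17) = (4*(5 - 2))*(-17) = (4*3)*(-17) = 12*(-17) = -204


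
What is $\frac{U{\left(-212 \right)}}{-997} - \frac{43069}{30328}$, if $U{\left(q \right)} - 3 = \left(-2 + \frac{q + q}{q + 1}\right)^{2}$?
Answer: $- \frac{1915773344129}{1346182189336} \approx -1.4231$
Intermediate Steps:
$U{\left(q \right)} = 3 + \left(-2 + \frac{2 q}{1 + q}\right)^{2}$ ($U{\left(q \right)} = 3 + \left(-2 + \frac{q + q}{q + 1}\right)^{2} = 3 + \left(-2 + \frac{2 q}{1 + q}\right)^{2}$)
$\frac{U{\left(-212 \right)}}{-997} - \frac{43069}{30328} = \frac{3 + \frac{4}{\left(1 - 212\right)^{2}}}{-997} - \frac{43069}{30328} = \left(3 + \frac{4}{44521}\right) \left(- \frac{1}{997}\right) - \frac{43069}{30328} = \frac{133567}{44521} \left(- \frac{1}{997}\right) - \frac{43069}{30328} = - \frac{133567}{44387437} - \frac{43069}{30328} = - \frac{1915773344129}{1346182189336}$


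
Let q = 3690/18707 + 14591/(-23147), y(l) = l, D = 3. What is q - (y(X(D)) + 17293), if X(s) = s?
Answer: -7489544569391/433010929 ≈ -17296.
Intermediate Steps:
q = -187541407/433010929 (q = 3690*(1/18707) + 14591*(-1/23147) = 3690/18707 - 14591/23147 = -187541407/433010929 ≈ -0.43311)
q - (y(X(D)) + 17293) = -187541407/433010929 - (3 + 17293) = -187541407/433010929 - 1*17296 = -187541407/433010929 - 17296 = -7489544569391/433010929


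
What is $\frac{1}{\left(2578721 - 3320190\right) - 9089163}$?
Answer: $- \frac{1}{9830632} \approx -1.0172 \cdot 10^{-7}$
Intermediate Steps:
$\frac{1}{\left(2578721 - 3320190\right) - 9089163} = \frac{1}{-741469 - 9089163} = \frac{1}{-9830632} = - \frac{1}{9830632}$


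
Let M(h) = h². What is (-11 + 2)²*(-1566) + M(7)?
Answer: -126797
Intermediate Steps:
(-11 + 2)²*(-1566) + M(7) = (-11 + 2)²*(-1566) + 7² = (-9)²*(-1566) + 49 = 81*(-1566) + 49 = -126846 + 49 = -126797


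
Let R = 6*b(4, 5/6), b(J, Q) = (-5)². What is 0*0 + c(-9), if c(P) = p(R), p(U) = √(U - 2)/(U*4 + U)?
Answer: √37/375 ≈ 0.016221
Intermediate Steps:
b(J, Q) = 25
R = 150 (R = 6*25 = 150)
p(U) = √(-2 + U)/(5*U) (p(U) = √(-2 + U)/(4*U + U) = √(-2 + U)/((5*U)) = √(-2 + U)*(1/(5*U)) = √(-2 + U)/(5*U))
c(P) = √37/375 (c(P) = (⅕)*√(-2 + 150)/150 = (⅕)*(1/150)*√148 = (⅕)*(1/150)*(2*√37) = √37/375)
0*0 + c(-9) = 0*0 + √37/375 = 0 + √37/375 = √37/375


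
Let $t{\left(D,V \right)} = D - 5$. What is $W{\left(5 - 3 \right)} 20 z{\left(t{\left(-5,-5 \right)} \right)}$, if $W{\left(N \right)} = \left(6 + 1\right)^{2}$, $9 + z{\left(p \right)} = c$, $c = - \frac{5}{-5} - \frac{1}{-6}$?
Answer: $- \frac{23030}{3} \approx -7676.7$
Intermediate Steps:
$t{\left(D,V \right)} = -5 + D$
$c = \frac{7}{6}$ ($c = \left(-5\right) \left(- \frac{1}{5}\right) - - \frac{1}{6} = 1 + \frac{1}{6} = \frac{7}{6} \approx 1.1667$)
$z{\left(p \right)} = - \frac{47}{6}$ ($z{\left(p \right)} = -9 + \frac{7}{6} = - \frac{47}{6}$)
$W{\left(N \right)} = 49$ ($W{\left(N \right)} = 7^{2} = 49$)
$W{\left(5 - 3 \right)} 20 z{\left(t{\left(-5,-5 \right)} \right)} = 49 \cdot 20 \left(- \frac{47}{6}\right) = 980 \left(- \frac{47}{6}\right) = - \frac{23030}{3}$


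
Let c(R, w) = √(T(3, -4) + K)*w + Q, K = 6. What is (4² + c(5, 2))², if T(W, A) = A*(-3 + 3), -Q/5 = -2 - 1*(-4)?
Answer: 60 + 24*√6 ≈ 118.79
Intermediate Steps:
Q = -10 (Q = -5*(-2 - 1*(-4)) = -5*(-2 + 4) = -5*2 = -10)
T(W, A) = 0 (T(W, A) = A*0 = 0)
c(R, w) = -10 + w*√6 (c(R, w) = √(0 + 6)*w - 10 = √6*w - 10 = w*√6 - 10 = -10 + w*√6)
(4² + c(5, 2))² = (4² + (-10 + 2*√6))² = (16 + (-10 + 2*√6))² = (6 + 2*√6)²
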